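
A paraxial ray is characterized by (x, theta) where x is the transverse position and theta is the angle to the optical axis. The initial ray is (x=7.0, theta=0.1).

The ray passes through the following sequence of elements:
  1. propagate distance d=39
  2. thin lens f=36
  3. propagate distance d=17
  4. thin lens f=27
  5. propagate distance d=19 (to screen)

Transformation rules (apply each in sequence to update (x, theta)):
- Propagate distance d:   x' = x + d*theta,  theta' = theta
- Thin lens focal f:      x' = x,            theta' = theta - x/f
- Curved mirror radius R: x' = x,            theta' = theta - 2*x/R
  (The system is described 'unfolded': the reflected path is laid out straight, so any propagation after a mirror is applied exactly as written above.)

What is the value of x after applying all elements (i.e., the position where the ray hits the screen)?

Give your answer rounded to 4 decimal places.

Answer: -1.6445

Derivation:
Initial: x=7.0000 theta=0.1000
After 1 (propagate distance d=39): x=10.9000 theta=0.1000
After 2 (thin lens f=36): x=10.9000 theta=-73/360 (≈-0.2028)
After 3 (propagate distance d=17): x=2683/360 (≈7.4528) theta=-73/360 (≈-0.2028)
After 4 (thin lens f=27): x=2683/360 (≈7.4528) theta=-2327/4860 (≈-0.4788)
After 5 (propagate distance d=19 (to screen)): x=-3197/1944 (≈-1.6445) theta=-2327/4860 (≈-0.4788)
Rounded to 4 decimal places: x = -1.6445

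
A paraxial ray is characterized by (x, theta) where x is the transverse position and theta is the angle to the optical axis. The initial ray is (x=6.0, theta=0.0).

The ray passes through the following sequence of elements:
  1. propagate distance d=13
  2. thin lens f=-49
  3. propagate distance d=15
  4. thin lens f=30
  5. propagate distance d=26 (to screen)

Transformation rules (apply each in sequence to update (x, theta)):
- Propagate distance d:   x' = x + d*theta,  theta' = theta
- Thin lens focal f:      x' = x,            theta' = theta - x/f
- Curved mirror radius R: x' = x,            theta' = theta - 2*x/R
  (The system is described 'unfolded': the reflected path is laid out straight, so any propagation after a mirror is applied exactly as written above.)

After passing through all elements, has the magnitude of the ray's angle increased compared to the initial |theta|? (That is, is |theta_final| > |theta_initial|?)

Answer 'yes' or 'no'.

Initial: x=6.0000 theta=0.0000
After 1 (propagate distance d=13): x=6.0000 theta=0.0000
After 2 (thin lens f=-49): x=6.0000 theta=6/49 (≈0.1224)
After 3 (propagate distance d=15): x=384/49 (≈7.8367) theta=6/49 (≈0.1224)
After 4 (thin lens f=30): x=384/49 (≈7.8367) theta=-34/245 (≈-0.1388)
After 5 (propagate distance d=26 (to screen)): x=148/35 (≈4.2286) theta=-34/245 (≈-0.1388)
|theta_initial|=0.0000 |theta_final|=34/245 (≈0.1388) -> increased

Answer: yes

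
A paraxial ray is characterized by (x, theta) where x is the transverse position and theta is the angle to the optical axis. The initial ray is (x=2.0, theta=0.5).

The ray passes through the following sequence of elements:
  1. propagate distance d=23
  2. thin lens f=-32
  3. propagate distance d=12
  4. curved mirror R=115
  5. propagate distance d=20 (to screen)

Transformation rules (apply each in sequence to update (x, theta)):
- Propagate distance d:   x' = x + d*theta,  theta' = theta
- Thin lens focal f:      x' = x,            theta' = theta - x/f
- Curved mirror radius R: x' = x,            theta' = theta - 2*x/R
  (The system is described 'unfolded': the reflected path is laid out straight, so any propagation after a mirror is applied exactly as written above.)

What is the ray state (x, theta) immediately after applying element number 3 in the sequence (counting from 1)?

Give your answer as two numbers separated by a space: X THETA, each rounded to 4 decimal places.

Answer: 24.5625 0.9219

Derivation:
Initial: x=2.0000 theta=0.5000
After 1 (propagate distance d=23): x=13.5000 theta=0.5000
After 2 (thin lens f=-32): x=13.5000 theta=59/64 (≈0.9219)
After 3 (propagate distance d=12): x=24.5625 theta=59/64 (≈0.9219)
Rounded to 4 decimal places: x = 24.5625, theta = 0.9219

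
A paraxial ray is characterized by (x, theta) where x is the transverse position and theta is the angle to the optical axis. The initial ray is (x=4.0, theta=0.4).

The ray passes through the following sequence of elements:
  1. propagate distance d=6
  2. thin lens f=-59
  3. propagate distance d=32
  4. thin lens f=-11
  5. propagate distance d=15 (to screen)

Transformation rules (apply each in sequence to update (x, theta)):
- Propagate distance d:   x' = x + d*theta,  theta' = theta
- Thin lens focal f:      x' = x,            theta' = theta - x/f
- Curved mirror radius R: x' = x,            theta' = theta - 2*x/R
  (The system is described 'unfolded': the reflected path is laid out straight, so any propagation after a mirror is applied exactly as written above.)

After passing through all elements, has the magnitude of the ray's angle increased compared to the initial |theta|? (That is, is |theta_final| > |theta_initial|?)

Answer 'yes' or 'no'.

Answer: yes

Derivation:
Initial: x=4.0000 theta=0.4000
After 1 (propagate distance d=6): x=6.4000 theta=0.4000
After 2 (thin lens f=-59): x=6.4000 theta=30/59 (≈0.5085)
After 3 (propagate distance d=32): x=6688/295 (≈22.6712) theta=30/59 (≈0.5085)
After 4 (thin lens f=-11): x=6688/295 (≈22.6712) theta=758/295 (≈2.5695)
After 5 (propagate distance d=15 (to screen)): x=18058/295 (≈61.2136) theta=758/295 (≈2.5695)
|theta_initial|=0.4000 |theta_final|=758/295 (≈2.5695) -> increased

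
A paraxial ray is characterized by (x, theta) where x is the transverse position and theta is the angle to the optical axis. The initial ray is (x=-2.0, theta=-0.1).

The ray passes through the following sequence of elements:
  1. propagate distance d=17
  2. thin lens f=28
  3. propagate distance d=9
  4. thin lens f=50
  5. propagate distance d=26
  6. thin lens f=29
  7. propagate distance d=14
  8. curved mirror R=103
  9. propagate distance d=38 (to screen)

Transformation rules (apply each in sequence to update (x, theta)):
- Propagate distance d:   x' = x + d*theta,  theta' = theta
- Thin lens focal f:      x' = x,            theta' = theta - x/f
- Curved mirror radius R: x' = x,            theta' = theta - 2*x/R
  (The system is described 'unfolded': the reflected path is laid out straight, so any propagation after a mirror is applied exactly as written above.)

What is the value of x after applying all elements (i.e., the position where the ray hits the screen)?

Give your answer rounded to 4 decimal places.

Answer: 5.1234

Derivation:
Initial: x=-2.0000 theta=-0.1000
After 1 (propagate distance d=17): x=-3.7000 theta=-0.1000
After 2 (thin lens f=28): x=-3.7000 theta=9/280 (≈0.0321)
After 3 (propagate distance d=9): x=-191/56 (≈-3.4107) theta=9/280 (≈0.0321)
After 4 (thin lens f=50): x=-191/56 (≈-3.4107) theta=281/2800 (≈0.1004)
After 5 (propagate distance d=26): x=-561/700 (≈-0.8014) theta=281/2800 (≈0.1004)
After 6 (thin lens f=29): x=-561/700 (≈-0.8014) theta=10393/81200 (≈0.1280)
After 7 (propagate distance d=14): x=40213/40600 (≈0.9905) theta=10393/81200 (≈0.1280)
After 8 (curved mirror R=103): x=40213/40600 (≈0.9905) theta=909627/8363600 (≈0.1088)
After 9 (propagate distance d=38 (to screen)): x=184697/36050 (≈5.1234) theta=909627/8363600 (≈0.1088)
Rounded to 4 decimal places: x = 5.1234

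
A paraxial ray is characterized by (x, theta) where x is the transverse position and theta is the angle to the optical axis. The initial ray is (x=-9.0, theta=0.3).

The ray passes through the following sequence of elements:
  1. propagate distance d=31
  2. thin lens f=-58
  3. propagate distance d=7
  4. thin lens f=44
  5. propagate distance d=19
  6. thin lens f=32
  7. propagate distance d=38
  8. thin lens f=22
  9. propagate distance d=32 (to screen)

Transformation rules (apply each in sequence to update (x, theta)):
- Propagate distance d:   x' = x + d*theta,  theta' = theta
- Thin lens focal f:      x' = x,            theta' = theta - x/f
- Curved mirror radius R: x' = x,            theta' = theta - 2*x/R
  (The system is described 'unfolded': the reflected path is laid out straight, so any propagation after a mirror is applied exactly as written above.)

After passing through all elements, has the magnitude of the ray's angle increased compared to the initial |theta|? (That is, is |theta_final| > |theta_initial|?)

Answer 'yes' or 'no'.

Initial: x=-9.0000 theta=0.3000
After 1 (propagate distance d=31): x=0.3000 theta=0.3000
After 2 (thin lens f=-58): x=0.3000 theta=177/580 (≈0.3052)
After 3 (propagate distance d=7): x=1413/580 (≈2.4362) theta=177/580 (≈0.3052)
After 4 (thin lens f=44): x=1413/580 (≈2.4362) theta=1275/5104 (≈0.2498)
After 5 (propagate distance d=19): x=183297/25520 (≈7.1825) theta=1275/5104 (≈0.2498)
After 6 (thin lens f=32): x=183297/25520 (≈7.1825) theta=20703/816640 (≈0.0254)
After 7 (propagate distance d=38): x=3326109/408320 (≈8.1458) theta=20703/816640 (≈0.0254)
After 8 (thin lens f=22): x=3326109/408320 (≈8.1458) theta=-387297/1122880 (≈-0.3449)
After 9 (propagate distance d=32 (to screen)): x=-12986817/4491520 (≈-2.8914) theta=-387297/1122880 (≈-0.3449)
|theta_initial|=0.3000 |theta_final|=387297/1122880 (≈0.3449) -> increased

Answer: yes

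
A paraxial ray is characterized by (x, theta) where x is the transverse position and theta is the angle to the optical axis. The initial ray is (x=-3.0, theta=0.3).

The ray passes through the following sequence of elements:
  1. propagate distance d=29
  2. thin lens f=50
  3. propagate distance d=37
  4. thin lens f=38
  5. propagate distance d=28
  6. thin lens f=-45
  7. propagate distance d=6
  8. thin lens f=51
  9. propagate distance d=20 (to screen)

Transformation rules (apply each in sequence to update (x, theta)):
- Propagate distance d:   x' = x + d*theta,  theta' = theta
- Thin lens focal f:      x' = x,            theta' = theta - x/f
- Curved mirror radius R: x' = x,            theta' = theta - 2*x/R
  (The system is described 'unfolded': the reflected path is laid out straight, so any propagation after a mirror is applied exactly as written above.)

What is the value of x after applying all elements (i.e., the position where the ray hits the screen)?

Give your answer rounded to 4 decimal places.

Initial: x=-3.0000 theta=0.3000
After 1 (propagate distance d=29): x=5.7000 theta=0.3000
After 2 (thin lens f=50): x=5.7000 theta=0.1860
After 3 (propagate distance d=37): x=12.5820 theta=0.1860
After 4 (thin lens f=38): x=12.5820 theta=-2757/19000 (≈-0.1451)
After 5 (propagate distance d=28): x=80931/9500 (≈8.5191) theta=-2757/19000 (≈-0.1451)
After 6 (thin lens f=-45): x=80931/9500 (≈8.5191) theta=12599/285000 (≈0.0442)
After 7 (propagate distance d=6): x=208627/23750 (≈8.7843) theta=12599/285000 (≈0.0442)
After 8 (thin lens f=51): x=208627/23750 (≈8.7843) theta=-8271/64600 (≈-0.1280)
After 9 (propagate distance d=20 (to screen)): x=1256392/201875 (≈6.2236) theta=-8271/64600 (≈-0.1280)
Rounded to 4 decimal places: x = 6.2236

Answer: 6.2236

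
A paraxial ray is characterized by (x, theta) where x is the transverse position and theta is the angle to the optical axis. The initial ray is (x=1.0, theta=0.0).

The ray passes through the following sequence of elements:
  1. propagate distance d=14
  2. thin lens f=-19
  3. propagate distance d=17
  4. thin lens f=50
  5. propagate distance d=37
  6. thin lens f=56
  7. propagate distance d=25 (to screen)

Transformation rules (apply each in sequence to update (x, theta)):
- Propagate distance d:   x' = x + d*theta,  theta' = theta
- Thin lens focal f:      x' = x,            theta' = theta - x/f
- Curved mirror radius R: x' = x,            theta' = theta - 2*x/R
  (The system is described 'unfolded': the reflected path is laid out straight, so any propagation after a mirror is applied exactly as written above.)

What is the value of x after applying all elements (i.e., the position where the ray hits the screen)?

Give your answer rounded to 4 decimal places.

Answer: 1.7191

Derivation:
Initial: x=1.0000 theta=0.0000
After 1 (propagate distance d=14): x=1.0000 theta=0.0000
After 2 (thin lens f=-19): x=1.0000 theta=1/19 (≈0.0526)
After 3 (propagate distance d=17): x=36/19 (≈1.8947) theta=1/19 (≈0.0526)
After 4 (thin lens f=50): x=36/19 (≈1.8947) theta=7/475 (≈0.0147)
After 5 (propagate distance d=37): x=2.4400 theta=7/475 (≈0.0147)
After 6 (thin lens f=56): x=2.4400 theta=-767/26600 (≈-0.0288)
After 7 (propagate distance d=25 (to screen)): x=45729/26600 (≈1.7191) theta=-767/26600 (≈-0.0288)
Rounded to 4 decimal places: x = 1.7191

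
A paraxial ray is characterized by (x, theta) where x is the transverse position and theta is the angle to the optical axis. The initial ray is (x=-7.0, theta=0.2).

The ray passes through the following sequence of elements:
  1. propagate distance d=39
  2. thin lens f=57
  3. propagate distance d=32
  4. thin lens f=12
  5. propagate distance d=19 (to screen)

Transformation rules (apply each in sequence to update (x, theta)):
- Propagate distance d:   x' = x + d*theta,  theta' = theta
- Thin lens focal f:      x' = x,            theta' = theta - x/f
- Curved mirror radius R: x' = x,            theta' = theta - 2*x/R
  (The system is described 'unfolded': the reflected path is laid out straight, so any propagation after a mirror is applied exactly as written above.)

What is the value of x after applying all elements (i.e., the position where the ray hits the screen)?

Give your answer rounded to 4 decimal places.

Answer: -0.4047

Derivation:
Initial: x=-7.0000 theta=0.2000
After 1 (propagate distance d=39): x=0.8000 theta=0.2000
After 2 (thin lens f=57): x=0.8000 theta=53/285 (≈0.1860)
After 3 (propagate distance d=32): x=1924/285 (≈6.7509) theta=53/285 (≈0.1860)
After 4 (thin lens f=12): x=1924/285 (≈6.7509) theta=-322/855 (≈-0.3766)
After 5 (propagate distance d=19 (to screen)): x=-346/855 (≈-0.4047) theta=-322/855 (≈-0.3766)
Rounded to 4 decimal places: x = -0.4047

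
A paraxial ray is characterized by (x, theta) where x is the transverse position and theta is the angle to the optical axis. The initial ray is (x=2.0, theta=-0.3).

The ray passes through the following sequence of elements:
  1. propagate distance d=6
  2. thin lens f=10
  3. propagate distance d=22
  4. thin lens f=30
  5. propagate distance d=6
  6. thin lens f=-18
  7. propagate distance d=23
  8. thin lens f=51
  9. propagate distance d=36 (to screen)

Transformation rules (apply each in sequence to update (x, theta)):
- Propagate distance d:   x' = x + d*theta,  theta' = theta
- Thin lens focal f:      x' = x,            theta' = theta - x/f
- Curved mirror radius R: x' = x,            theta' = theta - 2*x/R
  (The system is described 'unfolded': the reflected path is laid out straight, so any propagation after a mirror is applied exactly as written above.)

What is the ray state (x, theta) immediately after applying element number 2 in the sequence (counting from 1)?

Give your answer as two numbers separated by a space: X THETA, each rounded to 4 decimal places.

Initial: x=2.0000 theta=-0.3000
After 1 (propagate distance d=6): x=0.2000 theta=-0.3000
After 2 (thin lens f=10): x=0.2000 theta=-0.3200
Rounded to 4 decimal places: x = 0.2000, theta = -0.3200

Answer: 0.2000 -0.3200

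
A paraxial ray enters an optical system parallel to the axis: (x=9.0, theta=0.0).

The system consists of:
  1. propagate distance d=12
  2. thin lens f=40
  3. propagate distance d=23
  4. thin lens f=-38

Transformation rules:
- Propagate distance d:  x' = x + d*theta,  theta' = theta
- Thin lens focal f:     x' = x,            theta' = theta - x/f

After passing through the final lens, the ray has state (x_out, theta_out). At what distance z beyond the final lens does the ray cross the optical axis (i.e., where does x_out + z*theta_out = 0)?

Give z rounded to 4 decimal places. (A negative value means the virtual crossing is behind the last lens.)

Initial: x=9.0000 theta=0.0000
After 1 (propagate distance d=12): x=9.0000 theta=0.0000
After 2 (thin lens f=40): x=9.0000 theta=-0.2250
After 3 (propagate distance d=23): x=3.8250 theta=-0.2250
After 4 (thin lens f=-38): x=3.8250 theta=-189/1520 (≈-0.1243)
z_focus = -x_out/theta_out = -(3.8250)/(-189/1520) = 646/21 ≈ 30.7619
Rounded to 4 decimal places: z = 30.7619

Answer: 30.7619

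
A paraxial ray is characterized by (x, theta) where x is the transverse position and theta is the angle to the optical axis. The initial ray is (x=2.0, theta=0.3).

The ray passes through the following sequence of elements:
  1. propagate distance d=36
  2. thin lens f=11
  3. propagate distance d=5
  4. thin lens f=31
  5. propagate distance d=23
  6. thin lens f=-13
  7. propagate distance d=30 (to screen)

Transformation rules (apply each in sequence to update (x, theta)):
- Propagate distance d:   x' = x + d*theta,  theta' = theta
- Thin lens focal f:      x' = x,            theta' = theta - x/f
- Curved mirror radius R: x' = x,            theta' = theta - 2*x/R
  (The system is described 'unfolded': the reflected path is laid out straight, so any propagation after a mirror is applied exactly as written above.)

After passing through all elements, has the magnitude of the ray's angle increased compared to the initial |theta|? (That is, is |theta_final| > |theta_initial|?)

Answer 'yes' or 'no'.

Initial: x=2.0000 theta=0.3000
After 1 (propagate distance d=36): x=12.8000 theta=0.3000
After 2 (thin lens f=11): x=12.8000 theta=-19/22 (≈-0.8636)
After 3 (propagate distance d=5): x=933/110 (≈8.4818) theta=-19/22 (≈-0.8636)
After 4 (thin lens f=31): x=933/110 (≈8.4818) theta=-1939/1705 (≈-1.1372)
After 5 (propagate distance d=23): x=-60271/3410 (≈-17.6748) theta=-1939/1705 (≈-1.1372)
After 6 (thin lens f=-13): x=-60271/3410 (≈-17.6748) theta=-22137/8866 (≈-2.4968)
After 7 (propagate distance d=30 (to screen)): x=-4104073/44330 (≈-92.5800) theta=-22137/8866 (≈-2.4968)
|theta_initial|=0.3000 |theta_final|=22137/8866 (≈2.4968) -> increased

Answer: yes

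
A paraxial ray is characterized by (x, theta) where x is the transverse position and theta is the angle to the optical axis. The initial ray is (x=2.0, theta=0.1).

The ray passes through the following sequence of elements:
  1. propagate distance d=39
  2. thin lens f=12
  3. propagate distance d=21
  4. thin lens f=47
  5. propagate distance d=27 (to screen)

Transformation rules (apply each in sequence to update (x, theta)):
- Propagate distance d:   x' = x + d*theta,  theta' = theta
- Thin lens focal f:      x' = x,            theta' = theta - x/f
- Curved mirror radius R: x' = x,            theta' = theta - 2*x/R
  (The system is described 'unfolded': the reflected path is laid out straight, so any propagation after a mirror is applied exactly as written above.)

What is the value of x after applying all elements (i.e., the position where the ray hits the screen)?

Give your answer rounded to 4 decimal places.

Answer: -11.5644

Derivation:
Initial: x=2.0000 theta=0.1000
After 1 (propagate distance d=39): x=5.9000 theta=0.1000
After 2 (thin lens f=12): x=5.9000 theta=-47/120 (≈-0.3917)
After 3 (propagate distance d=21): x=-2.3250 theta=-47/120 (≈-0.3917)
After 4 (thin lens f=47): x=-2.3250 theta=-193/564 (≈-0.3422)
After 5 (propagate distance d=27 (to screen)): x=-21741/1880 (≈-11.5644) theta=-193/564 (≈-0.3422)
Rounded to 4 decimal places: x = -11.5644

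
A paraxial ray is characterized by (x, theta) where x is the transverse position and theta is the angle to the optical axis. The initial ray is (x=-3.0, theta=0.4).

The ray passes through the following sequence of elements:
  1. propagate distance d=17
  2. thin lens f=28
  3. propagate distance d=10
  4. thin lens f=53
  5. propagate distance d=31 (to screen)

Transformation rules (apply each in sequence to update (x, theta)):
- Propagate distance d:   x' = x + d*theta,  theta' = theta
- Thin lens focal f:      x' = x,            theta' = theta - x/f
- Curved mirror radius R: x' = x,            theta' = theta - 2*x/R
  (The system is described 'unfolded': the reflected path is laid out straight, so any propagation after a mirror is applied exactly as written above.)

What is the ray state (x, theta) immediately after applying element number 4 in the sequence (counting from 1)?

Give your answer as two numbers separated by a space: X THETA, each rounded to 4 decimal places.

Answer: 6.4429 0.1427

Derivation:
Initial: x=-3.0000 theta=0.4000
After 1 (propagate distance d=17): x=3.8000 theta=0.4000
After 2 (thin lens f=28): x=3.8000 theta=37/140 (≈0.2643)
After 3 (propagate distance d=10): x=451/70 (≈6.4429) theta=37/140 (≈0.2643)
After 4 (thin lens f=53): x=451/70 (≈6.4429) theta=1059/7420 (≈0.1427)
Rounded to 4 decimal places: x = 6.4429, theta = 0.1427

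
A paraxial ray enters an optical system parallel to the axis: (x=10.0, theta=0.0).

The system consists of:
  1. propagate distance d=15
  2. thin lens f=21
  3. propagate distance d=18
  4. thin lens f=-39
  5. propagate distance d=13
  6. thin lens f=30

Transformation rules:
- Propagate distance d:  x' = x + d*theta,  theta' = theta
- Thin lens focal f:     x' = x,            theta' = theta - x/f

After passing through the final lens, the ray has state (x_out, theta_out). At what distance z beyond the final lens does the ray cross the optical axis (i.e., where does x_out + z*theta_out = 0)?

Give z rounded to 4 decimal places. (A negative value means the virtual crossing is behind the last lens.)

Initial: x=10.0000 theta=0.0000
After 1 (propagate distance d=15): x=10.0000 theta=0.0000
After 2 (thin lens f=21): x=10.0000 theta=-10/21 (≈-0.4762)
After 3 (propagate distance d=18): x=10/7 (≈1.4286) theta=-10/21 (≈-0.4762)
After 4 (thin lens f=-39): x=10/7 (≈1.4286) theta=-40/91 (≈-0.4396)
After 5 (propagate distance d=13): x=-30/7 (≈-4.2857) theta=-40/91 (≈-0.4396)
After 6 (thin lens f=30): x=-30/7 (≈-4.2857) theta=-27/91 (≈-0.2967)
z_focus = -x_out/theta_out = -(-30/7)/(-27/91) = -130/9 ≈ -14.4444
Rounded to 4 decimal places: z = -14.4444

Answer: -14.4444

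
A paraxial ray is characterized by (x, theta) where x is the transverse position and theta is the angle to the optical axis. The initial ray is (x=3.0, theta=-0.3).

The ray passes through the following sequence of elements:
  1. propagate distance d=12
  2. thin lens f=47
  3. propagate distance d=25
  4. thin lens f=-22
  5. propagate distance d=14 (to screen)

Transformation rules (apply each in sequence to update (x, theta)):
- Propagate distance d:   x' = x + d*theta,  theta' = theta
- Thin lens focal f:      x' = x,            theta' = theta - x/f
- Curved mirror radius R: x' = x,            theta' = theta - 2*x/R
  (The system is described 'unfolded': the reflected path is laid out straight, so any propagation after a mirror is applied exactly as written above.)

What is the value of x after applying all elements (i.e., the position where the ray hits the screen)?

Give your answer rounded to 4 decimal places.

Initial: x=3.0000 theta=-0.3000
After 1 (propagate distance d=12): x=-0.6000 theta=-0.3000
After 2 (thin lens f=47): x=-0.6000 theta=-27/94 (≈-0.2872)
After 3 (propagate distance d=25): x=-3657/470 (≈-7.7809) theta=-27/94 (≈-0.2872)
After 4 (thin lens f=-22): x=-3657/470 (≈-7.7809) theta=-141/220 (≈-0.6409)
After 5 (propagate distance d=14 (to screen)): x=-43308/2585 (≈-16.7536) theta=-141/220 (≈-0.6409)
Rounded to 4 decimal places: x = -16.7536

Answer: -16.7536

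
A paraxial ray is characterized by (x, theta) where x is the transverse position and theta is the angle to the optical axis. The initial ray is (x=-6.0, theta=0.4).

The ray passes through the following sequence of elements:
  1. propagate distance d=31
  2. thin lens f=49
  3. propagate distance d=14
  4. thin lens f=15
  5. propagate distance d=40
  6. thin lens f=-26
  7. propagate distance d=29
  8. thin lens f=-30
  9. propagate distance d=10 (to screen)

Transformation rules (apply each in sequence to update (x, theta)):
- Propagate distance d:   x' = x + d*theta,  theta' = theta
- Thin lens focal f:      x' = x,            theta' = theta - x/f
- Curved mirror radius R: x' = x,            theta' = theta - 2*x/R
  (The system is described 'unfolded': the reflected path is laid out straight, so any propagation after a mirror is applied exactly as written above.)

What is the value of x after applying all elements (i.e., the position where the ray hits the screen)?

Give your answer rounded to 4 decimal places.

Answer: -39.6881

Derivation:
Initial: x=-6.0000 theta=0.4000
After 1 (propagate distance d=31): x=6.4000 theta=0.4000
After 2 (thin lens f=49): x=6.4000 theta=66/245 (≈0.2694)
After 3 (propagate distance d=14): x=356/35 (≈10.1714) theta=66/245 (≈0.2694)
After 4 (thin lens f=15): x=356/35 (≈10.1714) theta=-1502/3675 (≈-0.4087)
After 5 (propagate distance d=40): x=-908/147 (≈-6.1769) theta=-1502/3675 (≈-0.4087)
After 6 (thin lens f=-26): x=-908/147 (≈-6.1769) theta=-10292/15925 (≈-0.6463)
After 7 (propagate distance d=29): x=-24296/975 (≈-24.9190) theta=-10292/15925 (≈-0.6463)
After 8 (thin lens f=-30): x=-24296/975 (≈-24.9190) theta=-1058392/716625 (≈-1.4769)
After 9 (propagate distance d=10 (to screen)): x=-5688296/143325 (≈-39.6881) theta=-1058392/716625 (≈-1.4769)
Rounded to 4 decimal places: x = -39.6881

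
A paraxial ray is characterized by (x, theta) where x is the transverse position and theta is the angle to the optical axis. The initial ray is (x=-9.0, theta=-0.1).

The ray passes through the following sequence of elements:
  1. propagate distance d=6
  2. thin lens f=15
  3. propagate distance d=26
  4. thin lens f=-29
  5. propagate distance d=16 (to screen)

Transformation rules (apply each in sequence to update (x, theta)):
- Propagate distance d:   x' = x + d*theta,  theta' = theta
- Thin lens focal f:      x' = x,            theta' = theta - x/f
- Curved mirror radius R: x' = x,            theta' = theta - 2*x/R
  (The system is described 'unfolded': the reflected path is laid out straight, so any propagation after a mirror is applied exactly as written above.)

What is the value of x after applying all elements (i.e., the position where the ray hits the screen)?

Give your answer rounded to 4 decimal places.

Answer: 15.5297

Derivation:
Initial: x=-9.0000 theta=-0.1000
After 1 (propagate distance d=6): x=-9.6000 theta=-0.1000
After 2 (thin lens f=15): x=-9.6000 theta=0.5400
After 3 (propagate distance d=26): x=4.4400 theta=0.5400
After 4 (thin lens f=-29): x=4.4400 theta=201/290 (≈0.6931)
After 5 (propagate distance d=16 (to screen)): x=11259/725 (≈15.5297) theta=201/290 (≈0.6931)
Rounded to 4 decimal places: x = 15.5297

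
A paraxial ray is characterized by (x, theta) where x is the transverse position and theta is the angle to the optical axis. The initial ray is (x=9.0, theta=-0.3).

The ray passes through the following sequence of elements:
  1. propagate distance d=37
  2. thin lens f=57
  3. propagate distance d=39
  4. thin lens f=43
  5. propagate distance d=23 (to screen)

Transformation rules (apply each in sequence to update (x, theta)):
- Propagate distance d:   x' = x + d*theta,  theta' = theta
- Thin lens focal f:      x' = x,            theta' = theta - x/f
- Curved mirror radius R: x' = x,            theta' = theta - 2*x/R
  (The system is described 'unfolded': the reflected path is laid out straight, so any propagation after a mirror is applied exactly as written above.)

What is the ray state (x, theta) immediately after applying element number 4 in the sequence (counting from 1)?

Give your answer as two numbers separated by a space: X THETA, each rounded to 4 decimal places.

Initial: x=9.0000 theta=-0.3000
After 1 (propagate distance d=37): x=-2.1000 theta=-0.3000
After 2 (thin lens f=57): x=-2.1000 theta=-5/19 (≈-0.2632)
After 3 (propagate distance d=39): x=-2349/190 (≈-12.3632) theta=-5/19 (≈-0.2632)
After 4 (thin lens f=43): x=-2349/190 (≈-12.3632) theta=199/8170 (≈0.0244)
Rounded to 4 decimal places: x = -12.3632, theta = 0.0244

Answer: -12.3632 0.0244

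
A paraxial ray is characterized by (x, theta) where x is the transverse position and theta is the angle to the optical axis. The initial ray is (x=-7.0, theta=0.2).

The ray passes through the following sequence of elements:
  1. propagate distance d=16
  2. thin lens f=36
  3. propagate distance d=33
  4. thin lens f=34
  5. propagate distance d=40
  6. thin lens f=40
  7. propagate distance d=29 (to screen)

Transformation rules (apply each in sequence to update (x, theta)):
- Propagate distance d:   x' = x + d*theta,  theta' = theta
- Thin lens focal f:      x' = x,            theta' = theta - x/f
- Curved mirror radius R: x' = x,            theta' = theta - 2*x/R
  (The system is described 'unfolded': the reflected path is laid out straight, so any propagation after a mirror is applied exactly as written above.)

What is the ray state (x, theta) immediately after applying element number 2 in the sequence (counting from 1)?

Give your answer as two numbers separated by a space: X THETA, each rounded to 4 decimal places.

Answer: -3.8000 0.3056

Derivation:
Initial: x=-7.0000 theta=0.2000
After 1 (propagate distance d=16): x=-3.8000 theta=0.2000
After 2 (thin lens f=36): x=-3.8000 theta=11/36 (≈0.3056)
Rounded to 4 decimal places: x = -3.8000, theta = 0.3056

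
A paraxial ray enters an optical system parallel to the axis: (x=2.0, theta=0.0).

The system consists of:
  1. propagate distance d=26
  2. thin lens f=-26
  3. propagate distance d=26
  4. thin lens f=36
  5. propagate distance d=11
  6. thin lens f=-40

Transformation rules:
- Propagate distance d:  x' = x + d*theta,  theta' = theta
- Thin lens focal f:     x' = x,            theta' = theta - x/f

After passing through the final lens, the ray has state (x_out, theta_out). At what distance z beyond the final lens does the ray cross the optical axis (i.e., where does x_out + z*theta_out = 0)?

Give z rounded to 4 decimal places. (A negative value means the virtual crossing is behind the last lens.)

Answer: -64.2424

Derivation:
Initial: x=2.0000 theta=0.0000
After 1 (propagate distance d=26): x=2.0000 theta=0.0000
After 2 (thin lens f=-26): x=2.0000 theta=1/13 (≈0.0769)
After 3 (propagate distance d=26): x=4.0000 theta=1/13 (≈0.0769)
After 4 (thin lens f=36): x=4.0000 theta=-4/117 (≈-0.0342)
After 5 (propagate distance d=11): x=424/117 (≈3.6239) theta=-4/117 (≈-0.0342)
After 6 (thin lens f=-40): x=424/117 (≈3.6239) theta=11/195 (≈0.0564)
z_focus = -x_out/theta_out = -(424/117)/(11/195) = -2120/33 ≈ -64.2424
Rounded to 4 decimal places: z = -64.2424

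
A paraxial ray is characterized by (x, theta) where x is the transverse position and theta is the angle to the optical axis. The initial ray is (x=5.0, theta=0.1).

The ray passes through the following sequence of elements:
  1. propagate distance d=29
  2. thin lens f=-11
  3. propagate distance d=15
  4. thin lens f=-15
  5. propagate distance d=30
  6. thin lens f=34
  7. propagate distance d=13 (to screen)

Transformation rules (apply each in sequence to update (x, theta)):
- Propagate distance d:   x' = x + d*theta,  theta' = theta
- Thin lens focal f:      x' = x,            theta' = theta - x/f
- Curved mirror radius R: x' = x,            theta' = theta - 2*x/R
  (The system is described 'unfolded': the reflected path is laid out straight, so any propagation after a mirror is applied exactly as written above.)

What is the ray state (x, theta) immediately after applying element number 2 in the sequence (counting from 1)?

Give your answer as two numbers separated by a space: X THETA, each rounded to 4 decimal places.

Initial: x=5.0000 theta=0.1000
After 1 (propagate distance d=29): x=7.9000 theta=0.1000
After 2 (thin lens f=-11): x=7.9000 theta=9/11 (≈0.8182)
Rounded to 4 decimal places: x = 7.9000, theta = 0.8182

Answer: 7.9000 0.8182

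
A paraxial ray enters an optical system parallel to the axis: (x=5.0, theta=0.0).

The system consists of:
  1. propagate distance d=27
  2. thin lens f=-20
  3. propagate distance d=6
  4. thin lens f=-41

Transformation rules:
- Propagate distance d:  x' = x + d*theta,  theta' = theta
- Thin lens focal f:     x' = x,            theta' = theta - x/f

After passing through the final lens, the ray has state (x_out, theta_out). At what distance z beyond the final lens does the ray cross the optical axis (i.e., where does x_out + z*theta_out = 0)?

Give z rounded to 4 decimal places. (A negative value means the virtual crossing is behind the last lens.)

Initial: x=5.0000 theta=0.0000
After 1 (propagate distance d=27): x=5.0000 theta=0.0000
After 2 (thin lens f=-20): x=5.0000 theta=0.2500
After 3 (propagate distance d=6): x=6.5000 theta=0.2500
After 4 (thin lens f=-41): x=6.5000 theta=67/164 (≈0.4085)
z_focus = -x_out/theta_out = -(6.5000)/(67/164) = -1066/67 ≈ -15.9104
Rounded to 4 decimal places: z = -15.9104

Answer: -15.9104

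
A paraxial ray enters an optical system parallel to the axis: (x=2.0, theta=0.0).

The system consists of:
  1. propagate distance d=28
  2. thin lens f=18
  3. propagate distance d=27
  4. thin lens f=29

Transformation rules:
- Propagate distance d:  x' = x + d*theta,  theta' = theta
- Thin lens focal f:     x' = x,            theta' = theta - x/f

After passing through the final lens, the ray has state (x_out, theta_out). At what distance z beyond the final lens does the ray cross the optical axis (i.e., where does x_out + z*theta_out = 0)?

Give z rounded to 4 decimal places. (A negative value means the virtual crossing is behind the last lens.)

Initial: x=2.0000 theta=0.0000
After 1 (propagate distance d=28): x=2.0000 theta=0.0000
After 2 (thin lens f=18): x=2.0000 theta=-1/9 (≈-0.1111)
After 3 (propagate distance d=27): x=-1.0000 theta=-1/9 (≈-0.1111)
After 4 (thin lens f=29): x=-1.0000 theta=-20/261 (≈-0.0766)
z_focus = -x_out/theta_out = -(-1.0000)/(-20/261) = -13.0500
Rounded to 4 decimal places: z = -13.0500

Answer: -13.0500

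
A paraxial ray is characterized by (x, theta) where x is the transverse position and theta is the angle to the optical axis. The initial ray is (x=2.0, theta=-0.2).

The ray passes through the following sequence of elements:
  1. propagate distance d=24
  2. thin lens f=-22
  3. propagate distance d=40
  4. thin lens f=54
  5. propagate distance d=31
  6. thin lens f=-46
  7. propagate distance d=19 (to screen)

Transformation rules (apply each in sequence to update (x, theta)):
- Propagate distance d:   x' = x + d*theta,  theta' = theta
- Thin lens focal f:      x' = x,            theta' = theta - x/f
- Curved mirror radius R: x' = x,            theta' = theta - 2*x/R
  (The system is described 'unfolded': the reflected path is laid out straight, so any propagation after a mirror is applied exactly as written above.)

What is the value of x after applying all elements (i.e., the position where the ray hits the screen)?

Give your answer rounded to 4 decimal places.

Answer: -24.5269

Derivation:
Initial: x=2.0000 theta=-0.2000
After 1 (propagate distance d=24): x=-2.8000 theta=-0.2000
After 2 (thin lens f=-22): x=-2.8000 theta=-18/55 (≈-0.3273)
After 3 (propagate distance d=40): x=-874/55 (≈-15.8909) theta=-18/55 (≈-0.3273)
After 4 (thin lens f=54): x=-874/55 (≈-15.8909) theta=-49/1485 (≈-0.0330)
After 5 (propagate distance d=31): x=-25117/1485 (≈-16.9138) theta=-49/1485 (≈-0.0330)
After 6 (thin lens f=-46): x=-25117/1485 (≈-16.9138) theta=-27371/68310 (≈-0.4007)
After 7 (propagate distance d=19 (to screen)): x=-62053/2530 (≈-24.5269) theta=-27371/68310 (≈-0.4007)
Rounded to 4 decimal places: x = -24.5269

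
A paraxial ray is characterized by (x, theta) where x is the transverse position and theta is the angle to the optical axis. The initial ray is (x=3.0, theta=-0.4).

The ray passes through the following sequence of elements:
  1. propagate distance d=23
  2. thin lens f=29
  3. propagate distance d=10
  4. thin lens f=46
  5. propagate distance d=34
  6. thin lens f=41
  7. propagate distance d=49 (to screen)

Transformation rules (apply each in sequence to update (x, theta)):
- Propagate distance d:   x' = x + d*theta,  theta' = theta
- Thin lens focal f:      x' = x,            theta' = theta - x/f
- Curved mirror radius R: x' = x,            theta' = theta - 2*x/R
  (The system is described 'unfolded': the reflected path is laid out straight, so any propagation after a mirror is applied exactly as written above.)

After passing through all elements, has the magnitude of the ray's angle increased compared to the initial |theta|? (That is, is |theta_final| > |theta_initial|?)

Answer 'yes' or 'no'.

Answer: no

Derivation:
Initial: x=3.0000 theta=-0.4000
After 1 (propagate distance d=23): x=-6.2000 theta=-0.4000
After 2 (thin lens f=29): x=-6.2000 theta=-27/145 (≈-0.1862)
After 3 (propagate distance d=10): x=-1169/145 (≈-8.0621) theta=-27/145 (≈-0.1862)
After 4 (thin lens f=46): x=-1169/145 (≈-8.0621) theta=-73/6670 (≈-0.0109)
After 5 (propagate distance d=34): x=-28128/3335 (≈-8.4342) theta=-73/6670 (≈-0.0109)
After 6 (thin lens f=41): x=-28128/3335 (≈-8.4342) theta=53263/273470 (≈0.1948)
After 7 (propagate distance d=49 (to screen)): x=303391/273470 (≈1.1094) theta=53263/273470 (≈0.1948)
|theta_initial|=0.4000 |theta_final|=53263/273470 (≈0.1948) -> not increased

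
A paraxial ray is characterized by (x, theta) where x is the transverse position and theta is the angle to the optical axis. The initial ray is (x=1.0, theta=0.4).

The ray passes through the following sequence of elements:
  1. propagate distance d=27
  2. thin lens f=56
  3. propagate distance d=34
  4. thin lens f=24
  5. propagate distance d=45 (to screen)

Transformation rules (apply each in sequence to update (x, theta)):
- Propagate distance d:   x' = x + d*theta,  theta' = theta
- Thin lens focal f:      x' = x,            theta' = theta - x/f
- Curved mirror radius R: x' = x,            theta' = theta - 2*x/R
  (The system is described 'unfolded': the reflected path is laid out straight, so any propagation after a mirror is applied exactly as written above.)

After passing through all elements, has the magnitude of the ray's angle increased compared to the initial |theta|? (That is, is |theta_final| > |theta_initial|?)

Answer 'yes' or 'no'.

Answer: yes

Derivation:
Initial: x=1.0000 theta=0.4000
After 1 (propagate distance d=27): x=11.8000 theta=0.4000
After 2 (thin lens f=56): x=11.8000 theta=53/280 (≈0.1893)
After 3 (propagate distance d=34): x=2553/140 (≈18.2357) theta=53/280 (≈0.1893)
After 4 (thin lens f=24): x=2553/140 (≈18.2357) theta=-639/1120 (≈-0.5705)
After 5 (propagate distance d=45 (to screen)): x=-8331/1120 (≈-7.4384) theta=-639/1120 (≈-0.5705)
|theta_initial|=0.4000 |theta_final|=639/1120 (≈0.5705) -> increased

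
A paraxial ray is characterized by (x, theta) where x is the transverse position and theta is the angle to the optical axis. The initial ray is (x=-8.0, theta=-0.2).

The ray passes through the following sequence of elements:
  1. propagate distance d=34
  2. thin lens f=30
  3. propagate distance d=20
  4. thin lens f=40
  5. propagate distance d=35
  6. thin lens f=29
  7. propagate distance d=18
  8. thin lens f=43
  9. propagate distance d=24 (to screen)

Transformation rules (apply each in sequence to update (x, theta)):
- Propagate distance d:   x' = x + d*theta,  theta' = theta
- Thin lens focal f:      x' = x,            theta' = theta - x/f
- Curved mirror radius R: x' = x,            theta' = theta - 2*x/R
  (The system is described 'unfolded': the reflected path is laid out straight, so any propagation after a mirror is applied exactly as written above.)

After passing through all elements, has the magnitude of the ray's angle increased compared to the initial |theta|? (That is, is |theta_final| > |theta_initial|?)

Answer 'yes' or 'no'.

Initial: x=-8.0000 theta=-0.2000
After 1 (propagate distance d=34): x=-14.8000 theta=-0.2000
After 2 (thin lens f=30): x=-14.8000 theta=22/75 (≈0.2933)
After 3 (propagate distance d=20): x=-134/15 (≈-8.9333) theta=22/75 (≈0.2933)
After 4 (thin lens f=40): x=-134/15 (≈-8.9333) theta=31/60 (≈0.5167)
After 5 (propagate distance d=35): x=9.1500 theta=31/60 (≈0.5167)
After 6 (thin lens f=29): x=9.1500 theta=35/174 (≈0.2011)
After 7 (propagate distance d=18): x=7407/580 (≈12.7707) theta=35/174 (≈0.2011)
After 8 (thin lens f=43): x=7407/580 (≈12.7707) theta=-7171/74820 (≈-0.0958)
After 9 (propagate distance d=24 (to screen)): x=261133/24940 (≈10.4704) theta=-7171/74820 (≈-0.0958)
|theta_initial|=0.2000 |theta_final|=7171/74820 (≈0.0958) -> not increased

Answer: no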